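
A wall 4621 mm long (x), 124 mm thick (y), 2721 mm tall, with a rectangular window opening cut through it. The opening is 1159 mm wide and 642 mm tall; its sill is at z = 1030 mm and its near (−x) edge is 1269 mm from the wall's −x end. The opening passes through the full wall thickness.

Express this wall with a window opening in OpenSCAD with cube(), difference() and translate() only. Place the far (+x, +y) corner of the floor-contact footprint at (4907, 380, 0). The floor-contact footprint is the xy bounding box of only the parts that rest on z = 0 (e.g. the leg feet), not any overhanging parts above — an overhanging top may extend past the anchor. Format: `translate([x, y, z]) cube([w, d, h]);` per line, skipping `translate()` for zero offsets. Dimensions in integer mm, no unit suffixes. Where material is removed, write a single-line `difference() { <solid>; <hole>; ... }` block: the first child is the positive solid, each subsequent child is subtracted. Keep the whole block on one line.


difference() { translate([286, 256, 0]) cube([4621, 124, 2721]); translate([1555, 256, 1030]) cube([1159, 124, 642]); }


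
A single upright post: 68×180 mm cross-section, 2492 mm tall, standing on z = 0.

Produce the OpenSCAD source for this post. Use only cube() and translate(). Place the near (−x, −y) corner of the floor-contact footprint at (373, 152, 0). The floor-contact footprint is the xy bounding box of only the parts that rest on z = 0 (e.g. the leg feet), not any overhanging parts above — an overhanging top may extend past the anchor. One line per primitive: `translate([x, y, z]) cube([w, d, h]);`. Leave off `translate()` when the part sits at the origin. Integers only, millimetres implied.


translate([373, 152, 0]) cube([68, 180, 2492]);


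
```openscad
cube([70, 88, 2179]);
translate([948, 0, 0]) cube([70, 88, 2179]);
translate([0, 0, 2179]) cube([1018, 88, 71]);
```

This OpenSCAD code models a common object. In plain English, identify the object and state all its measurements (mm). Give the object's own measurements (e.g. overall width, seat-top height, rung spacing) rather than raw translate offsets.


A door frame. The clear opening is 878 mm wide and 2179 mm high. Two 70 mm wide jambs, 88 mm deep, stand either side of the opening from the floor to the top of the opening. A 71 mm thick head sits across the top of both jambs, spanning the full outside width of the frame.


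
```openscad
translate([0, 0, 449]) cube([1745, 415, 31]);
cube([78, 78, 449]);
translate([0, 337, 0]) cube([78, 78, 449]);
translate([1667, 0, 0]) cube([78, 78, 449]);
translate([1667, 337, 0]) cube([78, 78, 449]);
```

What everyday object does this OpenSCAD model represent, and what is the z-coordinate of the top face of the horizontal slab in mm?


A bench. The seat-top height is 480 mm.

A long slab on four corner posts — a bench. The slab sits at z = 449 with thickness 31, so the top is 449 + 31 = 480 mm.


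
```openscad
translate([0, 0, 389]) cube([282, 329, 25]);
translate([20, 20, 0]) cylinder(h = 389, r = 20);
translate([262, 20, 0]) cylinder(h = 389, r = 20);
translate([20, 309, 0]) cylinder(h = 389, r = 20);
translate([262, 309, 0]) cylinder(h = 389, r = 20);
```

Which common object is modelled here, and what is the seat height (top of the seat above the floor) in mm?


A stool. The seat height is 414 mm.

A 282×329×25 slab at z = 389 on four corner cylinders — a stool. The seat top is 389 + 25 = 414 mm.


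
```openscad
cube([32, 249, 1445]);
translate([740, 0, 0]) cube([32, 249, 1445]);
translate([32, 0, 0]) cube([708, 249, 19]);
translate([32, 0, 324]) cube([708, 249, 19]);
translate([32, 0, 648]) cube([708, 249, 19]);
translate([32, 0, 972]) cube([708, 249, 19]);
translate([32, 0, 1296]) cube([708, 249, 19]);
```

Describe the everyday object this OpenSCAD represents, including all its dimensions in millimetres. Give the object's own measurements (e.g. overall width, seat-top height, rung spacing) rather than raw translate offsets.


An open bookshelf. Two side panels, each 32 mm thick, 249 mm deep and 1445 mm tall, stand 772 mm apart (outside-to-outside). Between them sit 5 shelves, each 19 mm thick and 249 mm deep, spanning the full gap between the sides. The bottom shelf rests on the floor (its underside at z = 0) and the clear gap between one shelf's top and the next shelf's underside is 305 mm.


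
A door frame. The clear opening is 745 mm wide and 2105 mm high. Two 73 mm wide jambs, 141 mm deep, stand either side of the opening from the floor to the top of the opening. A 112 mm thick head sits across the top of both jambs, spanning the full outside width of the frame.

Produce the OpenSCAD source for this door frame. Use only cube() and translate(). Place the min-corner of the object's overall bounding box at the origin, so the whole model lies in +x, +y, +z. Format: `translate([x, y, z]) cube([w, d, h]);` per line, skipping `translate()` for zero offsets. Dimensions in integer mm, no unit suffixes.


cube([73, 141, 2105]);
translate([818, 0, 0]) cube([73, 141, 2105]);
translate([0, 0, 2105]) cube([891, 141, 112]);


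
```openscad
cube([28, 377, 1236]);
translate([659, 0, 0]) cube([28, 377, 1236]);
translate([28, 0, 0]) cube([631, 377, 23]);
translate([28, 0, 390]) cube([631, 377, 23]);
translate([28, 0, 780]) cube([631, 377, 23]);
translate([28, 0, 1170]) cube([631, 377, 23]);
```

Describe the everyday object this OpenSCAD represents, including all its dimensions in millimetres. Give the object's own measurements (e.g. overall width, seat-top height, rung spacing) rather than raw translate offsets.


An open bookshelf. Two side panels, each 28 mm thick, 377 mm deep and 1236 mm tall, stand 687 mm apart (outside-to-outside). Between them sit 4 shelves, each 23 mm thick and 377 mm deep, spanning the full gap between the sides. The bottom shelf rests on the floor (its underside at z = 0) and the clear gap between one shelf's top and the next shelf's underside is 367 mm.


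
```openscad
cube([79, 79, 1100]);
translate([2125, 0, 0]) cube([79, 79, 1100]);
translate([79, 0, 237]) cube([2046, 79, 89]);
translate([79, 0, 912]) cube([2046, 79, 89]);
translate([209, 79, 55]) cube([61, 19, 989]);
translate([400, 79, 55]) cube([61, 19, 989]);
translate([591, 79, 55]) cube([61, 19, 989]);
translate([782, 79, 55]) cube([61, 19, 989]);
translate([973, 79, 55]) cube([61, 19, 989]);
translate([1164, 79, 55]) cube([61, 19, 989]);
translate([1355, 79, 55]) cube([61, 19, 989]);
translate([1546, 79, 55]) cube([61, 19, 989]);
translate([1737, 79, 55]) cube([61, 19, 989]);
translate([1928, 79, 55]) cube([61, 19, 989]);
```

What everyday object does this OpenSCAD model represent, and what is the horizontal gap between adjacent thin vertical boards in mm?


A fence section. The picket gap is 130 mm.

Two posts, two rails, 10 pickets — a fence section. Span 2046 mm holds 10 pickets of 61 mm with 11 equal gaps: ⌊(2046 − 10·61) / 11⌋ = 130 mm.


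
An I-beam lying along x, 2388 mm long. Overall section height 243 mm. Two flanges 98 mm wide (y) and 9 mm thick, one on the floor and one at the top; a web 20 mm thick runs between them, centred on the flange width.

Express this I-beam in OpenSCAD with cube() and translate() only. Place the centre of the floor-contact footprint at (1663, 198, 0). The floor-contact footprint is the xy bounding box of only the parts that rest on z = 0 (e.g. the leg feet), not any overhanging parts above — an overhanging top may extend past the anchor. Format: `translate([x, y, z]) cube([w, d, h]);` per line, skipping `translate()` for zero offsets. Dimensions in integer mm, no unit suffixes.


translate([469, 149, 0]) cube([2388, 98, 9]);
translate([469, 188, 9]) cube([2388, 20, 225]);
translate([469, 149, 234]) cube([2388, 98, 9]);


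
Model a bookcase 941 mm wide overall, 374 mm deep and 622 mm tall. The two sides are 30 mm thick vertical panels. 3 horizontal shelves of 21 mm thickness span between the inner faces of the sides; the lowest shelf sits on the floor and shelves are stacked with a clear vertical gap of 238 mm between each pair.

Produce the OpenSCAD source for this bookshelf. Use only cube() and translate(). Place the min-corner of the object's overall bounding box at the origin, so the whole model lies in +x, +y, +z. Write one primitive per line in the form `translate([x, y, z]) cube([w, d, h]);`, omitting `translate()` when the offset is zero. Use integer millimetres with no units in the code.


cube([30, 374, 622]);
translate([911, 0, 0]) cube([30, 374, 622]);
translate([30, 0, 0]) cube([881, 374, 21]);
translate([30, 0, 259]) cube([881, 374, 21]);
translate([30, 0, 518]) cube([881, 374, 21]);


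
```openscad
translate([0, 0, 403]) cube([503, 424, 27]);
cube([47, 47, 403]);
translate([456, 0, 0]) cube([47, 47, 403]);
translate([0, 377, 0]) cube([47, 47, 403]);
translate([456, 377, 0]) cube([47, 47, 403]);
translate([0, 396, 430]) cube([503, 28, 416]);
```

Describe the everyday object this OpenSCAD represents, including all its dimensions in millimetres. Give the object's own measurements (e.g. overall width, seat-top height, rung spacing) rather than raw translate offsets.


A chair. The seat is a 503×424×27 mm slab with its top at z = 430 mm, on four 47×47 mm corner legs (flush with the seat edges, standing on z = 0). A flat backrest 28 mm thick, 416 mm tall, spans the full seat width and rises from the seat top along its +y edge, rear face flush with the rear of the seat.


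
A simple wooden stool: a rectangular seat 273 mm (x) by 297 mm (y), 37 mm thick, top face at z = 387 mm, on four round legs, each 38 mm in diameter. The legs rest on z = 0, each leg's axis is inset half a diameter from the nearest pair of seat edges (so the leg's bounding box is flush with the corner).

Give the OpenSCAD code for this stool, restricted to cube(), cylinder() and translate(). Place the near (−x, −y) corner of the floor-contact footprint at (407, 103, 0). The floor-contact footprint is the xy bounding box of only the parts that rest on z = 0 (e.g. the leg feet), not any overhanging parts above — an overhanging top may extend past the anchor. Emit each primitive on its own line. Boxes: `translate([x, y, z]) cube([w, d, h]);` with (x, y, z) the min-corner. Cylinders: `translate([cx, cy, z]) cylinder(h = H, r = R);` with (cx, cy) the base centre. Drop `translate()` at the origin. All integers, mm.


translate([407, 103, 350]) cube([273, 297, 37]);
translate([426, 122, 0]) cylinder(h = 350, r = 19);
translate([661, 122, 0]) cylinder(h = 350, r = 19);
translate([426, 381, 0]) cylinder(h = 350, r = 19);
translate([661, 381, 0]) cylinder(h = 350, r = 19);


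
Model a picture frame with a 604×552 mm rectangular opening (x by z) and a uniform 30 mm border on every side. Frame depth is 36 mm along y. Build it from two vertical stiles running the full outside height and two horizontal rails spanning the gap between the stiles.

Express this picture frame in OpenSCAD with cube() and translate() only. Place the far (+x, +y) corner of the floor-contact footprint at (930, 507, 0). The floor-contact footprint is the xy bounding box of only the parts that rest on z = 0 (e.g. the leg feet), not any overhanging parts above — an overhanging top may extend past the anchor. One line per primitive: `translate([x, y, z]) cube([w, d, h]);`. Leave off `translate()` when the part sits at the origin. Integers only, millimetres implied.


translate([266, 471, 0]) cube([30, 36, 612]);
translate([900, 471, 0]) cube([30, 36, 612]);
translate([296, 471, 0]) cube([604, 36, 30]);
translate([296, 471, 582]) cube([604, 36, 30]);


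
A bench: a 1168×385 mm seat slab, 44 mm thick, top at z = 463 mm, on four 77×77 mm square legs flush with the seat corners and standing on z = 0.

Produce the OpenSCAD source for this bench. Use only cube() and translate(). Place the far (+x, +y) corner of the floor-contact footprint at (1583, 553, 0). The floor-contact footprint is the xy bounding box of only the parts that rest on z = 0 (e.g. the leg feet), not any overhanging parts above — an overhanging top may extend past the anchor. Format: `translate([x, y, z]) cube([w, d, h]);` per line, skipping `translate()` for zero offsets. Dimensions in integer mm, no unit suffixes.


// leg_h = 463 − 44 = 419
translate([415, 168, 419]) cube([1168, 385, 44]);
translate([415, 168, 0]) cube([77, 77, 419]);
translate([415, 476, 0]) cube([77, 77, 419]);
translate([1506, 168, 0]) cube([77, 77, 419]);
translate([1506, 476, 0]) cube([77, 77, 419]);


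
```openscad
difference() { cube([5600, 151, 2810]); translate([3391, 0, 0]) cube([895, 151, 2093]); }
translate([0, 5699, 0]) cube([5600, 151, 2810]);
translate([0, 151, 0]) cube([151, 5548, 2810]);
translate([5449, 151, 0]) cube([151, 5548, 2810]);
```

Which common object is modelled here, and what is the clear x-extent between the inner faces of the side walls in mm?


A single room. The interior width is 5298 mm.

Four walls enclosing a rectangle with a door in the front wall — a room. Outside width 5600 minus two 151 mm walls gives 5298 mm.


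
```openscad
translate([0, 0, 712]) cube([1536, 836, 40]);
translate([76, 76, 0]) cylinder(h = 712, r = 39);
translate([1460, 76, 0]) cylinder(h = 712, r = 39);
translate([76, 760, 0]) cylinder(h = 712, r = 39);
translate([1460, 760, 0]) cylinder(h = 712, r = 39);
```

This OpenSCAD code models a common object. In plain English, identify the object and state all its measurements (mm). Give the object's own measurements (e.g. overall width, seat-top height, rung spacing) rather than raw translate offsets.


A rectangular dining table. The top is 1536×836×40 mm with its upper surface at z = 752 mm. It stands on four round legs of 78 mm diameter, each leg's bounding box inset 37 mm from the nearest pair of top edges, running from the floor to the underside of the top.


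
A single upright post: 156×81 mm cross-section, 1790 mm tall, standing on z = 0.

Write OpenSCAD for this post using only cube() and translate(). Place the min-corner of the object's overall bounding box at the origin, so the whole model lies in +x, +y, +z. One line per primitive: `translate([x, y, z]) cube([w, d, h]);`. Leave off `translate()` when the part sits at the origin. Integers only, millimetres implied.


cube([156, 81, 1790]);


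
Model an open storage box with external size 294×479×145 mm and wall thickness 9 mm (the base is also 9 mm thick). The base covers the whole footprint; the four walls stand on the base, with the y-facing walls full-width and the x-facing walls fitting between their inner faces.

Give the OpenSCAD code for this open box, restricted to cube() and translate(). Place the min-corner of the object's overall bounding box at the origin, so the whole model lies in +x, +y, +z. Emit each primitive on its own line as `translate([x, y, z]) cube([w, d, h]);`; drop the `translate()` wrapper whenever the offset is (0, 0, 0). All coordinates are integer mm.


cube([294, 479, 9]);
translate([0, 0, 9]) cube([294, 9, 136]);
translate([0, 470, 9]) cube([294, 9, 136]);
translate([0, 9, 9]) cube([9, 461, 136]);
translate([285, 9, 9]) cube([9, 461, 136]);


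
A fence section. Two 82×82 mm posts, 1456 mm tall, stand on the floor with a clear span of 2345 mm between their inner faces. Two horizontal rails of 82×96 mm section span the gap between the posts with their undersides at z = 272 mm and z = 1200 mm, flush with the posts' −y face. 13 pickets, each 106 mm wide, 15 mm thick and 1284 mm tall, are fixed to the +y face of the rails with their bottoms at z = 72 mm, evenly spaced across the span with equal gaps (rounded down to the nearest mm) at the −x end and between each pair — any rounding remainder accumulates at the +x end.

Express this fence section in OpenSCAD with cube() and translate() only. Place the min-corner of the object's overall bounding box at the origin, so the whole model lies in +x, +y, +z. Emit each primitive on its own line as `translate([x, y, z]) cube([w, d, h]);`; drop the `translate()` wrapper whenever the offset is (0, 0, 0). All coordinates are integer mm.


cube([82, 82, 1456]);
translate([2427, 0, 0]) cube([82, 82, 1456]);
translate([82, 0, 272]) cube([2345, 82, 96]);
translate([82, 0, 1200]) cube([2345, 82, 96]);
translate([151, 82, 72]) cube([106, 15, 1284]);
translate([326, 82, 72]) cube([106, 15, 1284]);
translate([501, 82, 72]) cube([106, 15, 1284]);
translate([676, 82, 72]) cube([106, 15, 1284]);
translate([851, 82, 72]) cube([106, 15, 1284]);
translate([1026, 82, 72]) cube([106, 15, 1284]);
translate([1201, 82, 72]) cube([106, 15, 1284]);
translate([1376, 82, 72]) cube([106, 15, 1284]);
translate([1551, 82, 72]) cube([106, 15, 1284]);
translate([1726, 82, 72]) cube([106, 15, 1284]);
translate([1901, 82, 72]) cube([106, 15, 1284]);
translate([2076, 82, 72]) cube([106, 15, 1284]);
translate([2251, 82, 72]) cube([106, 15, 1284]);


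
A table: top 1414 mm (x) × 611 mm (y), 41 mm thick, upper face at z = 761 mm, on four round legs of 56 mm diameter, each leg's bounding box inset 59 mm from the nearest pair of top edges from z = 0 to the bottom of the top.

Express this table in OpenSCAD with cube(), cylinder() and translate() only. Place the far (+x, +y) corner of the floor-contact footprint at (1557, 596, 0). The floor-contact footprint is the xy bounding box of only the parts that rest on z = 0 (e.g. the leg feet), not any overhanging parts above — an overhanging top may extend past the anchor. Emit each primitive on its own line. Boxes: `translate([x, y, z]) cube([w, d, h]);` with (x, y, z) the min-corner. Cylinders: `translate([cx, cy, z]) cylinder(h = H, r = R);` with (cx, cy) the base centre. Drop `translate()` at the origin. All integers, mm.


// leg_h = 761 - 41 = 720
translate([202, 44, 720]) cube([1414, 611, 41]);
translate([289, 131, 0]) cylinder(h = 720, r = 28);
translate([1529, 131, 0]) cylinder(h = 720, r = 28);
translate([289, 568, 0]) cylinder(h = 720, r = 28);
translate([1529, 568, 0]) cylinder(h = 720, r = 28);


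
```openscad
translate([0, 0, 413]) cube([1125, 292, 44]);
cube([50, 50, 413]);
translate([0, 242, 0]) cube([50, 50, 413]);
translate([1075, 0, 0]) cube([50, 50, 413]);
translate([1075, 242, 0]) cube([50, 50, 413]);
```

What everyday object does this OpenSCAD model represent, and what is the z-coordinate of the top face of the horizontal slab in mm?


A bench. The seat-top height is 457 mm.

A long slab on four corner posts — a bench. The slab sits at z = 413 with thickness 44, so the top is 413 + 44 = 457 mm.


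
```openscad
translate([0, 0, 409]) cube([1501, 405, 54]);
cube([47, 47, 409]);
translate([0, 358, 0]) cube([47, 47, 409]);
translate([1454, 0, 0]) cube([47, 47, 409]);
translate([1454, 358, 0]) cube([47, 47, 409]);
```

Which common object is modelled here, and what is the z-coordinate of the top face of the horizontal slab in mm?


A bench. The seat-top height is 463 mm.

A long slab on four corner posts — a bench. The slab sits at z = 409 with thickness 54, so the top is 409 + 54 = 463 mm.


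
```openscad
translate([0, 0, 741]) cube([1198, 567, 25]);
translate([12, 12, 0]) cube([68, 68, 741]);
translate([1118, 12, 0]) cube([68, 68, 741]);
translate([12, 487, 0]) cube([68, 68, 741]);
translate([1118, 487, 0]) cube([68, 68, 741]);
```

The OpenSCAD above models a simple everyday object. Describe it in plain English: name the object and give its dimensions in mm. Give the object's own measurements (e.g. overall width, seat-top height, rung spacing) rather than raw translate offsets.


A table: top 1198 mm (x) × 567 mm (y), 25 mm thick, upper face at z = 766 mm, on four 68×68 mm square legs, each inset 12 mm from the nearest pair of top edges from z = 0 to the bottom of the top.


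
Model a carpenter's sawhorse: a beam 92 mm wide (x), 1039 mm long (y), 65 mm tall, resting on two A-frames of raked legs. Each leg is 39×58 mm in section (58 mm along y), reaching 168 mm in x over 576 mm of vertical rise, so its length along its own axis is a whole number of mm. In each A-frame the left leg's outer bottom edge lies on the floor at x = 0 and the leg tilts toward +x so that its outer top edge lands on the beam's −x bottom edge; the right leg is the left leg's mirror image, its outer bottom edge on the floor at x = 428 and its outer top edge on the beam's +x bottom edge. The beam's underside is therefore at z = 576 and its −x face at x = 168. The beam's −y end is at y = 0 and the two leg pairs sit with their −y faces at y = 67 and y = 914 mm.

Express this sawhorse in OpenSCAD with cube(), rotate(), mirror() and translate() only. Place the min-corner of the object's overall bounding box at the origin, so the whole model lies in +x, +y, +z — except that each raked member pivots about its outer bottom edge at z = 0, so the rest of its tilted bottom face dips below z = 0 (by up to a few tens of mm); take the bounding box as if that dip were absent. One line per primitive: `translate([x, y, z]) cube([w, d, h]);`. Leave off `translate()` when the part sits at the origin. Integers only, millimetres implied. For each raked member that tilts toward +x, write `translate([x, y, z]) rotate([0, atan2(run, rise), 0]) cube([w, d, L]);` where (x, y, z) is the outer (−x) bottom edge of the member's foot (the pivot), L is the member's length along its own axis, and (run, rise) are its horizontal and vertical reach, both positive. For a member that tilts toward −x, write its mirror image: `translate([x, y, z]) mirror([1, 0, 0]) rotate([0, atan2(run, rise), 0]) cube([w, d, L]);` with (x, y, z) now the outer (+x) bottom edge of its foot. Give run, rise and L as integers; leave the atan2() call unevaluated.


translate([168, 0, 576]) cube([92, 1039, 65]);
translate([0, 67, 0]) rotate([0, atan2(168, 576), 0]) cube([39, 58, 600]);
translate([428, 67, 0]) mirror([1, 0, 0]) rotate([0, atan2(168, 576), 0]) cube([39, 58, 600]);
translate([0, 914, 0]) rotate([0, atan2(168, 576), 0]) cube([39, 58, 600]);
translate([428, 914, 0]) mirror([1, 0, 0]) rotate([0, atan2(168, 576), 0]) cube([39, 58, 600]);


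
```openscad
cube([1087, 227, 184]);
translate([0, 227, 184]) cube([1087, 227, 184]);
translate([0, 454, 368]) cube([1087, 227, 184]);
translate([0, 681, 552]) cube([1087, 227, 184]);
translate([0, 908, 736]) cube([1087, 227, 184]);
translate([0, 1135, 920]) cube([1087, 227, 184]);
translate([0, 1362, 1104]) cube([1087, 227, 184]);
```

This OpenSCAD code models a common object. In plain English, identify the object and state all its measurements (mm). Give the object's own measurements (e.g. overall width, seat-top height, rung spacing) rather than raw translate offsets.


A straight staircase of 7 solid steps. Each step is 1087 mm wide (x), 227 mm deep (y, the going) and 184 mm tall (the rise). The first step rests on the floor; each subsequent step sits one going further in +y and one rise higher in +z, directly behind and above the previous step with no overlap.


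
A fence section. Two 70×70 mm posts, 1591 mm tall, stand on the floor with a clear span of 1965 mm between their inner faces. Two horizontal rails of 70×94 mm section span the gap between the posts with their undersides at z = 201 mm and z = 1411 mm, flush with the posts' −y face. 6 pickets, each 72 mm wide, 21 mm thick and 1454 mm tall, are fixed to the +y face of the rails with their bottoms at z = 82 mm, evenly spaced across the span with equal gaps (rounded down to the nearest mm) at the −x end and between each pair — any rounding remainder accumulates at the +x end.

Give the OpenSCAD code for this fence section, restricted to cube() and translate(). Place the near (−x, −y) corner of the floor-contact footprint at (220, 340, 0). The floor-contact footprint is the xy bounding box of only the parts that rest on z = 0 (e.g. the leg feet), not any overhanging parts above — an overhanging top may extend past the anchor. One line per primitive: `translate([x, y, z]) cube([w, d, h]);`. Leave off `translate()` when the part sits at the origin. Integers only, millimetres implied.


translate([220, 340, 0]) cube([70, 70, 1591]);
translate([2255, 340, 0]) cube([70, 70, 1591]);
translate([290, 340, 201]) cube([1965, 70, 94]);
translate([290, 340, 1411]) cube([1965, 70, 94]);
translate([509, 410, 82]) cube([72, 21, 1454]);
translate([800, 410, 82]) cube([72, 21, 1454]);
translate([1091, 410, 82]) cube([72, 21, 1454]);
translate([1382, 410, 82]) cube([72, 21, 1454]);
translate([1673, 410, 82]) cube([72, 21, 1454]);
translate([1964, 410, 82]) cube([72, 21, 1454]);


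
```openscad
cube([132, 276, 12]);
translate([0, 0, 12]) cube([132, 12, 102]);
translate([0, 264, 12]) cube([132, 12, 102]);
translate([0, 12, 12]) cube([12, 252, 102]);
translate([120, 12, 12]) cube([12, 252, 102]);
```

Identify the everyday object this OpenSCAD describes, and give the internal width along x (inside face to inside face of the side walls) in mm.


An open box. The internal width is 108 mm.

A 132×276 base slab with four walls standing on it — an open box. The base is 132 mm wide and the walls are 12 mm thick, so the internal width is 132 − 2 × 12 = 108 mm.


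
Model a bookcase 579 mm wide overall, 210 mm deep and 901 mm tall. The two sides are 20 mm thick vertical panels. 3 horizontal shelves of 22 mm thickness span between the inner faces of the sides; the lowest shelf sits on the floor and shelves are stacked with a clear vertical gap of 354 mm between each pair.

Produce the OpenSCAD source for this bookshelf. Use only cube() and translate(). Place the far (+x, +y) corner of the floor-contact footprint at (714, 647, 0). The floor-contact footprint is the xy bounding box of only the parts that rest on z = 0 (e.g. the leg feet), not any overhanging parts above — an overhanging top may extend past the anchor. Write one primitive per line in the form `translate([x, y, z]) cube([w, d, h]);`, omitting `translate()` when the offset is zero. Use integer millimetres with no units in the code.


translate([135, 437, 0]) cube([20, 210, 901]);
translate([694, 437, 0]) cube([20, 210, 901]);
translate([155, 437, 0]) cube([539, 210, 22]);
translate([155, 437, 376]) cube([539, 210, 22]);
translate([155, 437, 752]) cube([539, 210, 22]);


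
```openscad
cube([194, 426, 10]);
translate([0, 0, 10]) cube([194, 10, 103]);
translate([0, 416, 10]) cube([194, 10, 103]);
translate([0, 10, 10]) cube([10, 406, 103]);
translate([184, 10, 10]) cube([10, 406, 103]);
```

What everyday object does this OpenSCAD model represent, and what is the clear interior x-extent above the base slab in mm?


An open box. The internal width is 174 mm.

A 194×426 base slab with four walls standing on it — an open box. The base is 194 mm wide and the walls are 10 mm thick, so the internal width is 194 − 2 × 10 = 174 mm.


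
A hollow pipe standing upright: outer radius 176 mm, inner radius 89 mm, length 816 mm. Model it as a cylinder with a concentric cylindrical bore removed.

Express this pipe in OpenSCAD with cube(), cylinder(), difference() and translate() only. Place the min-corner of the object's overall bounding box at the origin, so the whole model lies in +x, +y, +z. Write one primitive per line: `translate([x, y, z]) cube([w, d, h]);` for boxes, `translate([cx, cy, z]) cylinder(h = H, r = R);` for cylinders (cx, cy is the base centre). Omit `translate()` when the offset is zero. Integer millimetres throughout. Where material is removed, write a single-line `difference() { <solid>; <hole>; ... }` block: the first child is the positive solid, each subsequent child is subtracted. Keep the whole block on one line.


difference() { translate([176, 176, 0]) cylinder(h = 816, r = 176); translate([176, 176, 0]) cylinder(h = 816, r = 89); }


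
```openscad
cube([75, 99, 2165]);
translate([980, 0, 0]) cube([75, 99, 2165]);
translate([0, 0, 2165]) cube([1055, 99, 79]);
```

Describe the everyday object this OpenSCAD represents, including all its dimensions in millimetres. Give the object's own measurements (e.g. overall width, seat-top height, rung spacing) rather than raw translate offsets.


A door frame. The clear opening is 905 mm wide and 2165 mm high. Two 75 mm wide jambs, 99 mm deep, stand either side of the opening from the floor to the top of the opening. A 79 mm thick head sits across the top of both jambs, spanning the full outside width of the frame.


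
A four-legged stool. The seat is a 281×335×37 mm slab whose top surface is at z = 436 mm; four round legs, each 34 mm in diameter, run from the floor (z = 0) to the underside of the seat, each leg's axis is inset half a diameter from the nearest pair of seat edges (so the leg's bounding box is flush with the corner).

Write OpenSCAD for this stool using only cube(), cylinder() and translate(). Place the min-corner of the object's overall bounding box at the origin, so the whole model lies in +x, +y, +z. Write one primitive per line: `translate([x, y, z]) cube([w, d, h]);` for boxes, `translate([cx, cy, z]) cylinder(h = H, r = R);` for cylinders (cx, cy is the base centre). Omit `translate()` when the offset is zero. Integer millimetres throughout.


translate([0, 0, 399]) cube([281, 335, 37]);
translate([17, 17, 0]) cylinder(h = 399, r = 17);
translate([264, 17, 0]) cylinder(h = 399, r = 17);
translate([17, 318, 0]) cylinder(h = 399, r = 17);
translate([264, 318, 0]) cylinder(h = 399, r = 17);


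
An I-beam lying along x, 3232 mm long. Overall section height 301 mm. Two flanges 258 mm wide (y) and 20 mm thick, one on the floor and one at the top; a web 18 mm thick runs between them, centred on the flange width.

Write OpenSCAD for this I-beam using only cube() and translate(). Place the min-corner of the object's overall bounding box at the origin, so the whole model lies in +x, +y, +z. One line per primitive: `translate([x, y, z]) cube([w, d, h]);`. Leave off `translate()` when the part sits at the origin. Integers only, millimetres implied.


cube([3232, 258, 20]);
translate([0, 120, 20]) cube([3232, 18, 261]);
translate([0, 0, 281]) cube([3232, 258, 20]);


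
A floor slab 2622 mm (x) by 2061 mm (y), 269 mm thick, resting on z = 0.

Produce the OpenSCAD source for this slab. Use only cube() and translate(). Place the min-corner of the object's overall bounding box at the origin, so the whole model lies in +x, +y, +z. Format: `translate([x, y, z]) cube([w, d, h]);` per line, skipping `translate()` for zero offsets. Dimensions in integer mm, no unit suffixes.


cube([2622, 2061, 269]);


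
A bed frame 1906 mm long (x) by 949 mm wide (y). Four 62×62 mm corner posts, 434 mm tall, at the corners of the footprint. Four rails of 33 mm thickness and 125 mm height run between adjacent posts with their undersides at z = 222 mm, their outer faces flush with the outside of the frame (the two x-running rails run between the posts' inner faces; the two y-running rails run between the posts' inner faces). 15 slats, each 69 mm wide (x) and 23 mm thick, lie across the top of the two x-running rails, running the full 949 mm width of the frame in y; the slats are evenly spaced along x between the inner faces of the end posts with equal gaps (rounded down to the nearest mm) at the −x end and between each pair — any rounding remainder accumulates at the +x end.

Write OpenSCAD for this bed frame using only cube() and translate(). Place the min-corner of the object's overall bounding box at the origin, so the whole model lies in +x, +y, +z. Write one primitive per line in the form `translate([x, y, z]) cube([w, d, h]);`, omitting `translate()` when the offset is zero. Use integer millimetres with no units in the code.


cube([62, 62, 434]);
translate([0, 887, 0]) cube([62, 62, 434]);
translate([1844, 0, 0]) cube([62, 62, 434]);
translate([1844, 887, 0]) cube([62, 62, 434]);
translate([62, 0, 222]) cube([1782, 33, 125]);
translate([62, 916, 222]) cube([1782, 33, 125]);
translate([0, 62, 222]) cube([33, 825, 125]);
translate([1873, 62, 222]) cube([33, 825, 125]);
translate([108, 0, 347]) cube([69, 949, 23]);
translate([223, 0, 347]) cube([69, 949, 23]);
translate([338, 0, 347]) cube([69, 949, 23]);
translate([453, 0, 347]) cube([69, 949, 23]);
translate([568, 0, 347]) cube([69, 949, 23]);
translate([683, 0, 347]) cube([69, 949, 23]);
translate([798, 0, 347]) cube([69, 949, 23]);
translate([913, 0, 347]) cube([69, 949, 23]);
translate([1028, 0, 347]) cube([69, 949, 23]);
translate([1143, 0, 347]) cube([69, 949, 23]);
translate([1258, 0, 347]) cube([69, 949, 23]);
translate([1373, 0, 347]) cube([69, 949, 23]);
translate([1488, 0, 347]) cube([69, 949, 23]);
translate([1603, 0, 347]) cube([69, 949, 23]);
translate([1718, 0, 347]) cube([69, 949, 23]);


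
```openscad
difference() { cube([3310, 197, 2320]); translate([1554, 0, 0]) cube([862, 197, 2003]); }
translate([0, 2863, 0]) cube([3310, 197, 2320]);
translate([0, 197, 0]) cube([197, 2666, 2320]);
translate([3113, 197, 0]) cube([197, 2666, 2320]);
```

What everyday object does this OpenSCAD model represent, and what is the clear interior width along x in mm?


A single room. The interior width is 2916 mm.

Four walls enclosing a rectangle with a door in the front wall — a room. Outside width 3310 minus two 197 mm walls gives 2916 mm.


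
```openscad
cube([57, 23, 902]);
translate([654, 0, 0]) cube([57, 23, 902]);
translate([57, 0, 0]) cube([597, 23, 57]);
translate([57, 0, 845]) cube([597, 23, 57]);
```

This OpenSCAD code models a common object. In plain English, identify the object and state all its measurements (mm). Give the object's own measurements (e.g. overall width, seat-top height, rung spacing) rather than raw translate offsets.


A rectangular picture frame lying in the x–z plane (depth along y). The opening is 597 mm wide (x) by 788 mm tall (z), surrounded by a border 57 mm wide on all four sides. The frame is 23 mm deep and is made of two full-height vertical stiles with two horizontal rails fitted between them.


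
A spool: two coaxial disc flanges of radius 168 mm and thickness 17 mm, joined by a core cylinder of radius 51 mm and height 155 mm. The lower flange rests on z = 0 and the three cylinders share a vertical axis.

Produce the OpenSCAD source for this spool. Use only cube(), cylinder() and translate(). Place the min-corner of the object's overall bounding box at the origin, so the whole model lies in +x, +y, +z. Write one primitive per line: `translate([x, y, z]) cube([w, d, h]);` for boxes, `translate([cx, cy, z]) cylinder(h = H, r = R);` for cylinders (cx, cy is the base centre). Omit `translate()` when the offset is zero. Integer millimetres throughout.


translate([168, 168, 0]) cylinder(h = 17, r = 168);
translate([168, 168, 17]) cylinder(h = 155, r = 51);
translate([168, 168, 172]) cylinder(h = 17, r = 168);


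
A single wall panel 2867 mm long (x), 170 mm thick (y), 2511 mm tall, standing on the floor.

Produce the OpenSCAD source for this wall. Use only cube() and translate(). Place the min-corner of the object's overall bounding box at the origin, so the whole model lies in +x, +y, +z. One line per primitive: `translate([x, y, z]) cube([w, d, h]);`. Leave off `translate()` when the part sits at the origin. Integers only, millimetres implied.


cube([2867, 170, 2511]);


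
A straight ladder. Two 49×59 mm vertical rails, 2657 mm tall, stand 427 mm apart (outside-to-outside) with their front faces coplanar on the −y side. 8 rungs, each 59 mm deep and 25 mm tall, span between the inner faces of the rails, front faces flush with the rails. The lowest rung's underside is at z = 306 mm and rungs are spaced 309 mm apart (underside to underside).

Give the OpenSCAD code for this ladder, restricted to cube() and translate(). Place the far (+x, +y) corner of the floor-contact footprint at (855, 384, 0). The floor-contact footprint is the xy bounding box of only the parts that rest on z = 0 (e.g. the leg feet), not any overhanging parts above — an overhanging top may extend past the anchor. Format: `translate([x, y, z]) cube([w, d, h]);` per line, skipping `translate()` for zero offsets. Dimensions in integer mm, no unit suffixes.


translate([428, 325, 0]) cube([49, 59, 2657]);
translate([806, 325, 0]) cube([49, 59, 2657]);
translate([477, 325, 306]) cube([329, 59, 25]);
translate([477, 325, 615]) cube([329, 59, 25]);
translate([477, 325, 924]) cube([329, 59, 25]);
translate([477, 325, 1233]) cube([329, 59, 25]);
translate([477, 325, 1542]) cube([329, 59, 25]);
translate([477, 325, 1851]) cube([329, 59, 25]);
translate([477, 325, 2160]) cube([329, 59, 25]);
translate([477, 325, 2469]) cube([329, 59, 25]);


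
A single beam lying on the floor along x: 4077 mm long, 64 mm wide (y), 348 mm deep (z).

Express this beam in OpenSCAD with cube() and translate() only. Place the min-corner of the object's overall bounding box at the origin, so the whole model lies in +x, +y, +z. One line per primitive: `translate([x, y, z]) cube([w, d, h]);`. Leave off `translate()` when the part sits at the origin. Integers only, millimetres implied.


cube([4077, 64, 348]);


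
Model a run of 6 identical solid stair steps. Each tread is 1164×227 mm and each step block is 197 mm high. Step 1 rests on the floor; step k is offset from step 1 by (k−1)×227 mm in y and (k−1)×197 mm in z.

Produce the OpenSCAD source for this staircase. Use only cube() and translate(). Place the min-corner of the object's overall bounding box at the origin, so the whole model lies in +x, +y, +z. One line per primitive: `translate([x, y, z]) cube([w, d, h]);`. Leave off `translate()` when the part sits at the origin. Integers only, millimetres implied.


cube([1164, 227, 197]);
translate([0, 227, 197]) cube([1164, 227, 197]);
translate([0, 454, 394]) cube([1164, 227, 197]);
translate([0, 681, 591]) cube([1164, 227, 197]);
translate([0, 908, 788]) cube([1164, 227, 197]);
translate([0, 1135, 985]) cube([1164, 227, 197]);


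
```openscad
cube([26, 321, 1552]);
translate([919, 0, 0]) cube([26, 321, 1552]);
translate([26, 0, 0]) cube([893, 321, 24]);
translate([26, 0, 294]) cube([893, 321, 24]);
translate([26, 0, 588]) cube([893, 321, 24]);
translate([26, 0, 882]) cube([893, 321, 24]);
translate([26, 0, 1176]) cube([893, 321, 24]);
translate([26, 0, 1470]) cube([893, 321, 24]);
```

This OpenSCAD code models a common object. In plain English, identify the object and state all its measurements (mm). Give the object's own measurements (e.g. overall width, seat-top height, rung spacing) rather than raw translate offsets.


An open bookshelf. Two side panels, each 26 mm thick, 321 mm deep and 1552 mm tall, stand 945 mm apart (outside-to-outside). Between them sit 6 shelves, each 24 mm thick and 321 mm deep, spanning the full gap between the sides. The bottom shelf rests on the floor (its underside at z = 0) and the clear gap between one shelf's top and the next shelf's underside is 270 mm.


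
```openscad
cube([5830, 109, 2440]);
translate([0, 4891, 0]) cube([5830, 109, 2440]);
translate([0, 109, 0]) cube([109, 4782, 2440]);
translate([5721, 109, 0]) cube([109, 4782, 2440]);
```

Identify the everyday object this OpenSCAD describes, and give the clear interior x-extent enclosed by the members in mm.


A house (or room) frame. The interior width is 5612 mm.

Four 2440 mm walls enclosing a rectangle with no floor or roof — a room or house frame. Outside width is 5830 mm and wall thickness is 109 mm, so the interior width is 5830 − 2 × 109 = 5612 mm.


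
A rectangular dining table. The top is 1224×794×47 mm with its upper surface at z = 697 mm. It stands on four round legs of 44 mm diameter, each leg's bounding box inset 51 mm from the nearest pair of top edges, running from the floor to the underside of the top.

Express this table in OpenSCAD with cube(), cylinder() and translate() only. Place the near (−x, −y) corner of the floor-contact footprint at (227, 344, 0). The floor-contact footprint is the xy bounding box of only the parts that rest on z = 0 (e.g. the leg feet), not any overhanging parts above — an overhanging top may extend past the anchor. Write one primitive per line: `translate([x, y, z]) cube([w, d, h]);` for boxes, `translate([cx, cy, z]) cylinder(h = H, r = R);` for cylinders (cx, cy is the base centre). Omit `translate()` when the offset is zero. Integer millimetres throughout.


translate([176, 293, 650]) cube([1224, 794, 47]);
translate([249, 366, 0]) cylinder(h = 650, r = 22);
translate([1327, 366, 0]) cylinder(h = 650, r = 22);
translate([249, 1014, 0]) cylinder(h = 650, r = 22);
translate([1327, 1014, 0]) cylinder(h = 650, r = 22);
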